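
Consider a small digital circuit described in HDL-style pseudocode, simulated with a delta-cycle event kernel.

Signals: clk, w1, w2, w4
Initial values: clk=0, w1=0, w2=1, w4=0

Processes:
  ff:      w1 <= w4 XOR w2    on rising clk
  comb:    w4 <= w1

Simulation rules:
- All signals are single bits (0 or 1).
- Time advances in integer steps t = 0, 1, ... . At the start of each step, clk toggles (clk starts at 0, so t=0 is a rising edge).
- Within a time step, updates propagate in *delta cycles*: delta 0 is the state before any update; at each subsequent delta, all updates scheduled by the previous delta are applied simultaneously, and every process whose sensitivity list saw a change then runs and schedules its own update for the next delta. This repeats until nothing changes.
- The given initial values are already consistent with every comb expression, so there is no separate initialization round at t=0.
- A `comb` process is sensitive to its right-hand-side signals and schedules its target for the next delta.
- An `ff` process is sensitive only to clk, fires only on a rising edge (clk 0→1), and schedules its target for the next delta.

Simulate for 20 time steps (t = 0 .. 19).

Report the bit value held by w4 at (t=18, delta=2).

t0.Δ0 w2=1 clk=0 w1=0 w4=0
t0.Δ1 w2=1 clk=1 w1=0 w4=0
t0.Δ2 w2=1 clk=1 w1=1 w4=0
t0.Δ3 w2=1 clk=1 w1=1 w4=1
t1.Δ0 w2=1 clk=1 w1=1 w4=1
t1.Δ1 w2=1 clk=0 w1=1 w4=1
t2.Δ0 w2=1 clk=0 w1=1 w4=1
t2.Δ1 w2=1 clk=1 w1=1 w4=1
t2.Δ2 w2=1 clk=1 w1=0 w4=1
t2.Δ3 w2=1 clk=1 w1=0 w4=0
t3.Δ0 w2=1 clk=1 w1=0 w4=0
t3.Δ1 w2=1 clk=0 w1=0 w4=0
t4.Δ0 w2=1 clk=0 w1=0 w4=0
t4.Δ1 w2=1 clk=1 w1=0 w4=0
t4.Δ2 w2=1 clk=1 w1=1 w4=0
t4.Δ3 w2=1 clk=1 w1=1 w4=1
t5.Δ0 w2=1 clk=1 w1=1 w4=1
t5.Δ1 w2=1 clk=0 w1=1 w4=1
t6.Δ0 w2=1 clk=0 w1=1 w4=1
t6.Δ1 w2=1 clk=1 w1=1 w4=1
t6.Δ2 w2=1 clk=1 w1=0 w4=1
t6.Δ3 w2=1 clk=1 w1=0 w4=0
t7.Δ0 w2=1 clk=1 w1=0 w4=0
t7.Δ1 w2=1 clk=0 w1=0 w4=0
t8.Δ0 w2=1 clk=0 w1=0 w4=0
t8.Δ1 w2=1 clk=1 w1=0 w4=0
t8.Δ2 w2=1 clk=1 w1=1 w4=0
t8.Δ3 w2=1 clk=1 w1=1 w4=1
t9.Δ0 w2=1 clk=1 w1=1 w4=1
t9.Δ1 w2=1 clk=0 w1=1 w4=1
t10.Δ0 w2=1 clk=0 w1=1 w4=1
t10.Δ1 w2=1 clk=1 w1=1 w4=1
t10.Δ2 w2=1 clk=1 w1=0 w4=1
t10.Δ3 w2=1 clk=1 w1=0 w4=0
t11.Δ0 w2=1 clk=1 w1=0 w4=0
t11.Δ1 w2=1 clk=0 w1=0 w4=0
t12.Δ0 w2=1 clk=0 w1=0 w4=0
t12.Δ1 w2=1 clk=1 w1=0 w4=0
t12.Δ2 w2=1 clk=1 w1=1 w4=0
t12.Δ3 w2=1 clk=1 w1=1 w4=1
t13.Δ0 w2=1 clk=1 w1=1 w4=1
t13.Δ1 w2=1 clk=0 w1=1 w4=1
t14.Δ0 w2=1 clk=0 w1=1 w4=1
t14.Δ1 w2=1 clk=1 w1=1 w4=1
t14.Δ2 w2=1 clk=1 w1=0 w4=1
t14.Δ3 w2=1 clk=1 w1=0 w4=0
t15.Δ0 w2=1 clk=1 w1=0 w4=0
t15.Δ1 w2=1 clk=0 w1=0 w4=0
t16.Δ0 w2=1 clk=0 w1=0 w4=0
t16.Δ1 w2=1 clk=1 w1=0 w4=0
t16.Δ2 w2=1 clk=1 w1=1 w4=0
t16.Δ3 w2=1 clk=1 w1=1 w4=1
t17.Δ0 w2=1 clk=1 w1=1 w4=1
t17.Δ1 w2=1 clk=0 w1=1 w4=1
t18.Δ0 w2=1 clk=0 w1=1 w4=1
t18.Δ1 w2=1 clk=1 w1=1 w4=1
t18.Δ2 w2=1 clk=1 w1=0 w4=1
t18.Δ3 w2=1 clk=1 w1=0 w4=0
t19.Δ0 w2=1 clk=1 w1=0 w4=0
t19.Δ1 w2=1 clk=0 w1=0 w4=0

1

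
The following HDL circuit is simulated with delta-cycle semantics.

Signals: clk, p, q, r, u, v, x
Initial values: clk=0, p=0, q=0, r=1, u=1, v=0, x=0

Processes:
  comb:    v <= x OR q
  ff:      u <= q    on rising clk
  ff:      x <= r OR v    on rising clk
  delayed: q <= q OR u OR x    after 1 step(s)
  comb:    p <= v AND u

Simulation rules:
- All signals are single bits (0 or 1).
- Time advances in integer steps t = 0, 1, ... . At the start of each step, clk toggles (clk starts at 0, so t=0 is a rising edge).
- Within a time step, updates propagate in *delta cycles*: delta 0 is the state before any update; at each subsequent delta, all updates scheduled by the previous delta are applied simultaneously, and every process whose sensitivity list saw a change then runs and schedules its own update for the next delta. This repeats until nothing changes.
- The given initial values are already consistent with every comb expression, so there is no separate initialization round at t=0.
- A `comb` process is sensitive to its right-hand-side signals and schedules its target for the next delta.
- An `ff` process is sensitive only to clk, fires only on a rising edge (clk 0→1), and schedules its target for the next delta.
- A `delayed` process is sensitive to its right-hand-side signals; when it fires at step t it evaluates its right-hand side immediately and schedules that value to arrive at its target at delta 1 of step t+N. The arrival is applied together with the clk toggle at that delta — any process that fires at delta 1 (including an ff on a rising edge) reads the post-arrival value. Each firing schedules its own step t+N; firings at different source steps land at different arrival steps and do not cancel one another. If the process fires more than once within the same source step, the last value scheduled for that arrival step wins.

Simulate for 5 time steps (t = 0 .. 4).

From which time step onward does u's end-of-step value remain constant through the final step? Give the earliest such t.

2

t=0 Δ0: r=1 v=0 q=0 u=1 x=0 p=0 clk=0
  Δ1: clk:0→1
  Δ2: u:1→0, x:0→1
  Δ3: v:0→1
  (3Δ to stable)
t=1 Δ0: r=1 v=1 q=0 u=0 x=1 p=0 clk=1
  Δ1: q:0→1, clk:1→0
  (1Δ to stable)
t=2 Δ0: r=1 v=1 q=1 u=0 x=1 p=0 clk=0
  Δ1: clk:0→1
  Δ2: u:0→1
  Δ3: p:0→1
  (3Δ to stable)
t=3 Δ0: r=1 v=1 q=1 u=1 x=1 p=1 clk=1
  Δ1: clk:1→0
  (1Δ to stable)
t=4 Δ0: r=1 v=1 q=1 u=1 x=1 p=1 clk=0
  Δ1: clk:0→1
  (1Δ to stable)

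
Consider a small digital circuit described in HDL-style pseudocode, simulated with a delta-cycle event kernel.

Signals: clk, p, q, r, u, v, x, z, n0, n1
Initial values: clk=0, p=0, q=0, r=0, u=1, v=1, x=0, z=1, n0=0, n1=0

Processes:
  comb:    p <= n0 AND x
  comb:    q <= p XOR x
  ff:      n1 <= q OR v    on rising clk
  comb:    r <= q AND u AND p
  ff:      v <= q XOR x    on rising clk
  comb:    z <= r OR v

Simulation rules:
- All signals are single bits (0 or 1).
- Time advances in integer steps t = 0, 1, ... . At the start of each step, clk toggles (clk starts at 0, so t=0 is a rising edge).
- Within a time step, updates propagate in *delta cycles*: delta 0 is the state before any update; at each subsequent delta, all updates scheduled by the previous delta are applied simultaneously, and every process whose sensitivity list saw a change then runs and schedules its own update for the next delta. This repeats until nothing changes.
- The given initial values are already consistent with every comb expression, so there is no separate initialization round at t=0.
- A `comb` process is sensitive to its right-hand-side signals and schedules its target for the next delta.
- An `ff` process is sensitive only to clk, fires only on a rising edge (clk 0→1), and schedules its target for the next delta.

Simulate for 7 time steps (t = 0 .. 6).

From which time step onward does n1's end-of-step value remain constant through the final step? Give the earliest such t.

2

t=0 Δ0: x=0 clk=0 p=0 q=0 z=1 n0=0 u=1 n1=0 r=0 v=1
  Δ1: clk:0→1
  Δ2: n1:0→1, v:1→0
  Δ3: z:1→0
  (3Δ to stable)
t=1 Δ0: x=0 clk=1 p=0 q=0 z=0 n0=0 u=1 n1=1 r=0 v=0
  Δ1: clk:1→0
  (1Δ to stable)
t=2 Δ0: x=0 clk=0 p=0 q=0 z=0 n0=0 u=1 n1=1 r=0 v=0
  Δ1: clk:0→1
  Δ2: n1:1→0
  (2Δ to stable)
t=3 Δ0: x=0 clk=1 p=0 q=0 z=0 n0=0 u=1 n1=0 r=0 v=0
  Δ1: clk:1→0
  (1Δ to stable)
t=4 Δ0: x=0 clk=0 p=0 q=0 z=0 n0=0 u=1 n1=0 r=0 v=0
  Δ1: clk:0→1
  (1Δ to stable)
t=5 Δ0: x=0 clk=1 p=0 q=0 z=0 n0=0 u=1 n1=0 r=0 v=0
  Δ1: clk:1→0
  (1Δ to stable)
t=6 Δ0: x=0 clk=0 p=0 q=0 z=0 n0=0 u=1 n1=0 r=0 v=0
  Δ1: clk:0→1
  (1Δ to stable)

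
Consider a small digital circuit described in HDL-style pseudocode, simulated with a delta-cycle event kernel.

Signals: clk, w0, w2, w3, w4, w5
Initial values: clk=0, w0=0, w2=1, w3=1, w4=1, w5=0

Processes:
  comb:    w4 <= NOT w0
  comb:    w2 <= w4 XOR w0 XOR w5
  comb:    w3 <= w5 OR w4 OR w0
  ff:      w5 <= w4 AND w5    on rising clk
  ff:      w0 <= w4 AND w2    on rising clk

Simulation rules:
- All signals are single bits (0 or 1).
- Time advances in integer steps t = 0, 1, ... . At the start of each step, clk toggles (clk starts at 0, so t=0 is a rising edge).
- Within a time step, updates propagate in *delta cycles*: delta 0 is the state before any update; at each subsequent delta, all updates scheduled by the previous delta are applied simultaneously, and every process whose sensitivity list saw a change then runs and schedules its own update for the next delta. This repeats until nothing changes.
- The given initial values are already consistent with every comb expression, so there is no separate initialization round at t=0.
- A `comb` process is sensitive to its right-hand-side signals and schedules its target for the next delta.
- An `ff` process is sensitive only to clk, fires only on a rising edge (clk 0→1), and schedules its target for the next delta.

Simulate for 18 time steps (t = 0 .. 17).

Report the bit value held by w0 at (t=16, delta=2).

[bits: w0,w3,clk,w4,w2,w5]
t=0: Δ0=010110 Δ1=011110 Δ2=111110 Δ3=111000 Δ4=111010 | 4Δ
t=1: Δ0=111010 Δ1=110010 | 1Δ
t=2: Δ0=110010 Δ1=111010 Δ2=011010 Δ3=001100 Δ4=011110 | 4Δ
t=3: Δ0=011110 Δ1=010110 | 1Δ
t=4: Δ0=010110 Δ1=011110 Δ2=111110 Δ3=111000 Δ4=111010 | 4Δ
t=5: Δ0=111010 Δ1=110010 | 1Δ
t=6: Δ0=110010 Δ1=111010 Δ2=011010 Δ3=001100 Δ4=011110 | 4Δ
t=7: Δ0=011110 Δ1=010110 | 1Δ
t=8: Δ0=010110 Δ1=011110 Δ2=111110 Δ3=111000 Δ4=111010 | 4Δ
t=9: Δ0=111010 Δ1=110010 | 1Δ
t=10: Δ0=110010 Δ1=111010 Δ2=011010 Δ3=001100 Δ4=011110 | 4Δ
t=11: Δ0=011110 Δ1=010110 | 1Δ
t=12: Δ0=010110 Δ1=011110 Δ2=111110 Δ3=111000 Δ4=111010 | 4Δ
t=13: Δ0=111010 Δ1=110010 | 1Δ
t=14: Δ0=110010 Δ1=111010 Δ2=011010 Δ3=001100 Δ4=011110 | 4Δ
t=15: Δ0=011110 Δ1=010110 | 1Δ
t=16: Δ0=010110 Δ1=011110 Δ2=111110 Δ3=111000 Δ4=111010 | 4Δ
t=17: Δ0=111010 Δ1=110010 | 1Δ

1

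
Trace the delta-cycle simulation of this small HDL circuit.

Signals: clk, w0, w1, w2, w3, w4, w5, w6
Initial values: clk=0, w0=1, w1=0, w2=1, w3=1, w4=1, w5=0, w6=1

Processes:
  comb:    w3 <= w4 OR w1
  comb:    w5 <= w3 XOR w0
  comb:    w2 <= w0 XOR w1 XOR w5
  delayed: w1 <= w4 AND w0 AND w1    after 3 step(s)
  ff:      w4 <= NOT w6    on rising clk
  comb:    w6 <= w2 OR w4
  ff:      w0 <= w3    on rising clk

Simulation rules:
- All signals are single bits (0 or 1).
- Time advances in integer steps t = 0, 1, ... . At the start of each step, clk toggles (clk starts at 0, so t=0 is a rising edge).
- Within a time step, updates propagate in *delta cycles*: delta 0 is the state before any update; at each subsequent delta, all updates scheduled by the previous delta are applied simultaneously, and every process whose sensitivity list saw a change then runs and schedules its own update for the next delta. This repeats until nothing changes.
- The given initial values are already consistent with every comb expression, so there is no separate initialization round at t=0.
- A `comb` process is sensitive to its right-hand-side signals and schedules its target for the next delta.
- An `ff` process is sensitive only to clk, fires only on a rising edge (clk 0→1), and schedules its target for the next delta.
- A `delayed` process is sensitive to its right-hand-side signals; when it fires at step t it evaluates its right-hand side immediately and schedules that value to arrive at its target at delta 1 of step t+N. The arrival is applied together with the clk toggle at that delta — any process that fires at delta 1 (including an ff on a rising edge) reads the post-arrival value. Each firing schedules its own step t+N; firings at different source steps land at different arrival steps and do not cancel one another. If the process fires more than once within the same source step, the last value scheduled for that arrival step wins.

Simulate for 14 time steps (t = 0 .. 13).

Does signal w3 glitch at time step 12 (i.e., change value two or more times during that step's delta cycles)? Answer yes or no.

no

t=0 Δ0: clk=0 w4=1 w1=0 w0=1 w5=0 w3=1 w6=1 w2=1
  Δ1: clk:0→1
  Δ2: w4:1→0
  Δ3: w3:1→0
  Δ4: w5:0→1
  Δ5: w2:1→0
  Δ6: w6:1→0
  (6Δ to stable)
t=1 Δ0: clk=1 w4=0 w1=0 w0=1 w5=1 w3=0 w6=0 w2=0
  Δ1: clk:1→0
  (1Δ to stable)
t=2 Δ0: clk=0 w4=0 w1=0 w0=1 w5=1 w3=0 w6=0 w2=0
  Δ1: clk:0→1
  Δ2: w4:0→1, w0:1→0
  Δ3: w5:1→0, w3:0→1, w6:0→1, w2:0→1
  Δ4: w5:0→1, w2:1→0
  Δ5: w2:0→1
  (5Δ to stable)
t=3 Δ0: clk=1 w4=1 w1=0 w0=0 w5=1 w3=1 w6=1 w2=1
  Δ1: clk:1→0
  (1Δ to stable)
t=4 Δ0: clk=0 w4=1 w1=0 w0=0 w5=1 w3=1 w6=1 w2=1
  Δ1: clk:0→1
  Δ2: w4:1→0, w0:0→1
  Δ3: w5:1→0, w3:1→0, w2:1→0
  Δ4: w5:0→1, w6:1→0, w2:0→1
  Δ5: w6:0→1, w2:1→0
  Δ6: w6:1→0
  (6Δ to stable)
t=5 Δ0: clk=1 w4=0 w1=0 w0=1 w5=1 w3=0 w6=0 w2=0
  Δ1: clk:1→0
  (1Δ to stable)
t=6 Δ0: clk=0 w4=0 w1=0 w0=1 w5=1 w3=0 w6=0 w2=0
  Δ1: clk:0→1
  Δ2: w4:0→1, w0:1→0
  Δ3: w5:1→0, w3:0→1, w6:0→1, w2:0→1
  Δ4: w5:0→1, w2:1→0
  Δ5: w2:0→1
  (5Δ to stable)
t=7 Δ0: clk=1 w4=1 w1=0 w0=0 w5=1 w3=1 w6=1 w2=1
  Δ1: clk:1→0
  (1Δ to stable)
t=8 Δ0: clk=0 w4=1 w1=0 w0=0 w5=1 w3=1 w6=1 w2=1
  Δ1: clk:0→1
  Δ2: w4:1→0, w0:0→1
  Δ3: w5:1→0, w3:1→0, w2:1→0
  Δ4: w5:0→1, w6:1→0, w2:0→1
  Δ5: w6:0→1, w2:1→0
  Δ6: w6:1→0
  (6Δ to stable)
t=9 Δ0: clk=1 w4=0 w1=0 w0=1 w5=1 w3=0 w6=0 w2=0
  Δ1: clk:1→0
  (1Δ to stable)
t=10 Δ0: clk=0 w4=0 w1=0 w0=1 w5=1 w3=0 w6=0 w2=0
  Δ1: clk:0→1
  Δ2: w4:0→1, w0:1→0
  Δ3: w5:1→0, w3:0→1, w6:0→1, w2:0→1
  Δ4: w5:0→1, w2:1→0
  Δ5: w2:0→1
  (5Δ to stable)
t=11 Δ0: clk=1 w4=1 w1=0 w0=0 w5=1 w3=1 w6=1 w2=1
  Δ1: clk:1→0
  (1Δ to stable)
t=12 Δ0: clk=0 w4=1 w1=0 w0=0 w5=1 w3=1 w6=1 w2=1
  Δ1: clk:0→1
  Δ2: w4:1→0, w0:0→1
  Δ3: w5:1→0, w3:1→0, w2:1→0
  Δ4: w5:0→1, w6:1→0, w2:0→1
  Δ5: w6:0→1, w2:1→0
  Δ6: w6:1→0
  (6Δ to stable)
t=13 Δ0: clk=1 w4=0 w1=0 w0=1 w5=1 w3=0 w6=0 w2=0
  Δ1: clk:1→0
  (1Δ to stable)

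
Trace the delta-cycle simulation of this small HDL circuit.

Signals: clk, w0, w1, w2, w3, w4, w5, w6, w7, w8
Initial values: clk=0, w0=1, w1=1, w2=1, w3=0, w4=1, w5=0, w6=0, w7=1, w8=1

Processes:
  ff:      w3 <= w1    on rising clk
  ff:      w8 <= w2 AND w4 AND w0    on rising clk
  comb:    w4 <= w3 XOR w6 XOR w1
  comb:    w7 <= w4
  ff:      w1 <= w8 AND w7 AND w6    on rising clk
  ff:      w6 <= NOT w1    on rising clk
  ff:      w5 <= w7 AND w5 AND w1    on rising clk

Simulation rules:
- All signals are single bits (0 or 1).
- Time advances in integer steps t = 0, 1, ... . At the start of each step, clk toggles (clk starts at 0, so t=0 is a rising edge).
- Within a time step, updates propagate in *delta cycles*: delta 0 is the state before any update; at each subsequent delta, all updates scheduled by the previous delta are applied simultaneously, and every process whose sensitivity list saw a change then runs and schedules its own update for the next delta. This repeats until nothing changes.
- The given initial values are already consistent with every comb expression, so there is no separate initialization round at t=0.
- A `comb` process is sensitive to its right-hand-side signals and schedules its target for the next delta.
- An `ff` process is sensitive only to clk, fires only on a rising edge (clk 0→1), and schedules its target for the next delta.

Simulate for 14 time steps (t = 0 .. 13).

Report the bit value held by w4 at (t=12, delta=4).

1

t0.Δ0 w3=0 w1=1 w0=1 w5=0 w7=1 w2=1 w8=1 w6=0 clk=0 w4=1
t0.Δ1 w3=0 w1=1 w0=1 w5=0 w7=1 w2=1 w8=1 w6=0 clk=1 w4=1
t0.Δ2 w3=1 w1=0 w0=1 w5=0 w7=1 w2=1 w8=1 w6=0 clk=1 w4=1
t1.Δ0 w3=1 w1=0 w0=1 w5=0 w7=1 w2=1 w8=1 w6=0 clk=1 w4=1
t1.Δ1 w3=1 w1=0 w0=1 w5=0 w7=1 w2=1 w8=1 w6=0 clk=0 w4=1
t2.Δ0 w3=1 w1=0 w0=1 w5=0 w7=1 w2=1 w8=1 w6=0 clk=0 w4=1
t2.Δ1 w3=1 w1=0 w0=1 w5=0 w7=1 w2=1 w8=1 w6=0 clk=1 w4=1
t2.Δ2 w3=0 w1=0 w0=1 w5=0 w7=1 w2=1 w8=1 w6=1 clk=1 w4=1
t3.Δ0 w3=0 w1=0 w0=1 w5=0 w7=1 w2=1 w8=1 w6=1 clk=1 w4=1
t3.Δ1 w3=0 w1=0 w0=1 w5=0 w7=1 w2=1 w8=1 w6=1 clk=0 w4=1
t4.Δ0 w3=0 w1=0 w0=1 w5=0 w7=1 w2=1 w8=1 w6=1 clk=0 w4=1
t4.Δ1 w3=0 w1=0 w0=1 w5=0 w7=1 w2=1 w8=1 w6=1 clk=1 w4=1
t4.Δ2 w3=0 w1=1 w0=1 w5=0 w7=1 w2=1 w8=1 w6=1 clk=1 w4=1
t4.Δ3 w3=0 w1=1 w0=1 w5=0 w7=1 w2=1 w8=1 w6=1 clk=1 w4=0
t4.Δ4 w3=0 w1=1 w0=1 w5=0 w7=0 w2=1 w8=1 w6=1 clk=1 w4=0
t5.Δ0 w3=0 w1=1 w0=1 w5=0 w7=0 w2=1 w8=1 w6=1 clk=1 w4=0
t5.Δ1 w3=0 w1=1 w0=1 w5=0 w7=0 w2=1 w8=1 w6=1 clk=0 w4=0
t6.Δ0 w3=0 w1=1 w0=1 w5=0 w7=0 w2=1 w8=1 w6=1 clk=0 w4=0
t6.Δ1 w3=0 w1=1 w0=1 w5=0 w7=0 w2=1 w8=1 w6=1 clk=1 w4=0
t6.Δ2 w3=1 w1=0 w0=1 w5=0 w7=0 w2=1 w8=0 w6=0 clk=1 w4=0
t6.Δ3 w3=1 w1=0 w0=1 w5=0 w7=0 w2=1 w8=0 w6=0 clk=1 w4=1
t6.Δ4 w3=1 w1=0 w0=1 w5=0 w7=1 w2=1 w8=0 w6=0 clk=1 w4=1
t7.Δ0 w3=1 w1=0 w0=1 w5=0 w7=1 w2=1 w8=0 w6=0 clk=1 w4=1
t7.Δ1 w3=1 w1=0 w0=1 w5=0 w7=1 w2=1 w8=0 w6=0 clk=0 w4=1
t8.Δ0 w3=1 w1=0 w0=1 w5=0 w7=1 w2=1 w8=0 w6=0 clk=0 w4=1
t8.Δ1 w3=1 w1=0 w0=1 w5=0 w7=1 w2=1 w8=0 w6=0 clk=1 w4=1
t8.Δ2 w3=0 w1=0 w0=1 w5=0 w7=1 w2=1 w8=1 w6=1 clk=1 w4=1
t9.Δ0 w3=0 w1=0 w0=1 w5=0 w7=1 w2=1 w8=1 w6=1 clk=1 w4=1
t9.Δ1 w3=0 w1=0 w0=1 w5=0 w7=1 w2=1 w8=1 w6=1 clk=0 w4=1
t10.Δ0 w3=0 w1=0 w0=1 w5=0 w7=1 w2=1 w8=1 w6=1 clk=0 w4=1
t10.Δ1 w3=0 w1=0 w0=1 w5=0 w7=1 w2=1 w8=1 w6=1 clk=1 w4=1
t10.Δ2 w3=0 w1=1 w0=1 w5=0 w7=1 w2=1 w8=1 w6=1 clk=1 w4=1
t10.Δ3 w3=0 w1=1 w0=1 w5=0 w7=1 w2=1 w8=1 w6=1 clk=1 w4=0
t10.Δ4 w3=0 w1=1 w0=1 w5=0 w7=0 w2=1 w8=1 w6=1 clk=1 w4=0
t11.Δ0 w3=0 w1=1 w0=1 w5=0 w7=0 w2=1 w8=1 w6=1 clk=1 w4=0
t11.Δ1 w3=0 w1=1 w0=1 w5=0 w7=0 w2=1 w8=1 w6=1 clk=0 w4=0
t12.Δ0 w3=0 w1=1 w0=1 w5=0 w7=0 w2=1 w8=1 w6=1 clk=0 w4=0
t12.Δ1 w3=0 w1=1 w0=1 w5=0 w7=0 w2=1 w8=1 w6=1 clk=1 w4=0
t12.Δ2 w3=1 w1=0 w0=1 w5=0 w7=0 w2=1 w8=0 w6=0 clk=1 w4=0
t12.Δ3 w3=1 w1=0 w0=1 w5=0 w7=0 w2=1 w8=0 w6=0 clk=1 w4=1
t12.Δ4 w3=1 w1=0 w0=1 w5=0 w7=1 w2=1 w8=0 w6=0 clk=1 w4=1
t13.Δ0 w3=1 w1=0 w0=1 w5=0 w7=1 w2=1 w8=0 w6=0 clk=1 w4=1
t13.Δ1 w3=1 w1=0 w0=1 w5=0 w7=1 w2=1 w8=0 w6=0 clk=0 w4=1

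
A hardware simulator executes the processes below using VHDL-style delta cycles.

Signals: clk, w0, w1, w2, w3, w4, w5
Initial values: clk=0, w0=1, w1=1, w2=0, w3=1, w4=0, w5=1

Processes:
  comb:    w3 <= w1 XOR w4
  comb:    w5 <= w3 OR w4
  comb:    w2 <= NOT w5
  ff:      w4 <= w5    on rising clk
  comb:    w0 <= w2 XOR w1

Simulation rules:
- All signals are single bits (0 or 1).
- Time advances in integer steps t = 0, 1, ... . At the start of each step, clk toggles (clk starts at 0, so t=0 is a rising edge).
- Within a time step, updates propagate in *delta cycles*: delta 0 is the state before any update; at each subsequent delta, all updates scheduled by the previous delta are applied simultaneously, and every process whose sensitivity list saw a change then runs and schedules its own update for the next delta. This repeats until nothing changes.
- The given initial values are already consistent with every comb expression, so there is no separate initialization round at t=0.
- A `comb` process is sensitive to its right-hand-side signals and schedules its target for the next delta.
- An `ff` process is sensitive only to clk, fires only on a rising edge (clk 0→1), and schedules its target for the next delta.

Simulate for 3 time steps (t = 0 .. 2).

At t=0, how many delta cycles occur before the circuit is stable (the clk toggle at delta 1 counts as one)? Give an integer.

3

t0.Δ0 w0=1 w4=0 w2=0 w3=1 clk=0 w5=1 w1=1
t0.Δ1 w0=1 w4=0 w2=0 w3=1 clk=1 w5=1 w1=1
t0.Δ2 w0=1 w4=1 w2=0 w3=1 clk=1 w5=1 w1=1
t0.Δ3 w0=1 w4=1 w2=0 w3=0 clk=1 w5=1 w1=1
t1.Δ0 w0=1 w4=1 w2=0 w3=0 clk=1 w5=1 w1=1
t1.Δ1 w0=1 w4=1 w2=0 w3=0 clk=0 w5=1 w1=1
t2.Δ0 w0=1 w4=1 w2=0 w3=0 clk=0 w5=1 w1=1
t2.Δ1 w0=1 w4=1 w2=0 w3=0 clk=1 w5=1 w1=1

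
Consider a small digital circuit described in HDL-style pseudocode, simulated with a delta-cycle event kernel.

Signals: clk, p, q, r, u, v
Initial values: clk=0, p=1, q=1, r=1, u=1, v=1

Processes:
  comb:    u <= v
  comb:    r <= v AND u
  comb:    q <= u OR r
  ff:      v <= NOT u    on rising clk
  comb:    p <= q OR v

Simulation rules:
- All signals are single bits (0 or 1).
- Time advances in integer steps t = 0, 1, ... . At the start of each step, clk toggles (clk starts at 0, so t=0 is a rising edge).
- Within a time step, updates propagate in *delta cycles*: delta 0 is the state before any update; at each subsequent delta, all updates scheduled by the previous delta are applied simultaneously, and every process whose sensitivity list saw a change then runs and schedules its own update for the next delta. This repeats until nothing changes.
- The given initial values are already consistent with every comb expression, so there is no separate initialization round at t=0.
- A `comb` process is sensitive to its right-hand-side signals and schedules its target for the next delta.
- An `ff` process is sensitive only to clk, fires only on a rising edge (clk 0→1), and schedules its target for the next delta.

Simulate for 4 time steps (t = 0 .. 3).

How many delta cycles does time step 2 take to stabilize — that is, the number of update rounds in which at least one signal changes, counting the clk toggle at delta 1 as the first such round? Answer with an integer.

[bits: v,u,clk,r,q,p]
t=0: Δ0=110111 Δ1=111111 Δ2=011111 Δ3=001011 Δ4=001001 Δ5=001000 | 5Δ
t=1: Δ0=001000 Δ1=000000 | 1Δ
t=2: Δ0=000000 Δ1=001000 Δ2=101000 Δ3=111001 Δ4=111111 | 4Δ
t=3: Δ0=111111 Δ1=110111 | 1Δ

4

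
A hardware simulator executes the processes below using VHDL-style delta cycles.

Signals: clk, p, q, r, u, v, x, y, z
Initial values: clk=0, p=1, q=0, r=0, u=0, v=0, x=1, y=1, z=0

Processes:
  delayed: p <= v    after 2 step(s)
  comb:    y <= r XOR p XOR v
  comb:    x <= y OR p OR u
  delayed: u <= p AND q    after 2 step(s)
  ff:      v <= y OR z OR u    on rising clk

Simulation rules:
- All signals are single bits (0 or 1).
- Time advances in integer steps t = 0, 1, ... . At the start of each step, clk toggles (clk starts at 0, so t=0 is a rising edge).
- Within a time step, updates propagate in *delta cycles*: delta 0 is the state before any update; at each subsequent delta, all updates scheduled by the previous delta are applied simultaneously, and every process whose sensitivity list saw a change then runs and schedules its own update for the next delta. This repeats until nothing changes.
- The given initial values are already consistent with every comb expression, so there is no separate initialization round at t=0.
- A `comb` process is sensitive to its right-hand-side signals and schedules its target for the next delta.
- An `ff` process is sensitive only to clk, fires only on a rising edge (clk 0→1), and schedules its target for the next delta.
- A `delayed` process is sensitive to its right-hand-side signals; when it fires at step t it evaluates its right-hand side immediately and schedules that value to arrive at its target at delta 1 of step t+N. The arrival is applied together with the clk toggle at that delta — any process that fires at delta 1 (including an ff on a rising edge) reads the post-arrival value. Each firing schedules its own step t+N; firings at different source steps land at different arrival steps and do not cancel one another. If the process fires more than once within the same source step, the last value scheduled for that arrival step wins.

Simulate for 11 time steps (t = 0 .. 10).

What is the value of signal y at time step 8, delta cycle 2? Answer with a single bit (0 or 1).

0

[bits: q,r,u,p,y,v,z,x,clk]
t=0: Δ0=000110010 Δ1=000110011 Δ2=000111011 Δ3=000101011 | 3Δ
t=1: Δ0=000101011 Δ1=000101010 | 1Δ
t=2: Δ0=000101010 Δ1=000101011 Δ2=000100011 Δ3=000110011 | 3Δ
t=3: Δ0=000110011 Δ1=000110010 | 1Δ
t=4: Δ0=000110010 Δ1=000010011 Δ2=000001011 Δ3=000011001 Δ4=000011011 | 4Δ
t=5: Δ0=000011011 Δ1=000011010 | 1Δ
t=6: Δ0=000011010 Δ1=000111011 Δ2=000101011 | 2Δ
t=7: Δ0=000101011 Δ1=000101010 | 1Δ
t=8: Δ0=000101010 Δ1=000101011 Δ2=000100011 Δ3=000110011 | 3Δ
t=9: Δ0=000110011 Δ1=000110010 | 1Δ
t=10: Δ0=000110010 Δ1=000010011 Δ2=000001011 Δ3=000011001 Δ4=000011011 | 4Δ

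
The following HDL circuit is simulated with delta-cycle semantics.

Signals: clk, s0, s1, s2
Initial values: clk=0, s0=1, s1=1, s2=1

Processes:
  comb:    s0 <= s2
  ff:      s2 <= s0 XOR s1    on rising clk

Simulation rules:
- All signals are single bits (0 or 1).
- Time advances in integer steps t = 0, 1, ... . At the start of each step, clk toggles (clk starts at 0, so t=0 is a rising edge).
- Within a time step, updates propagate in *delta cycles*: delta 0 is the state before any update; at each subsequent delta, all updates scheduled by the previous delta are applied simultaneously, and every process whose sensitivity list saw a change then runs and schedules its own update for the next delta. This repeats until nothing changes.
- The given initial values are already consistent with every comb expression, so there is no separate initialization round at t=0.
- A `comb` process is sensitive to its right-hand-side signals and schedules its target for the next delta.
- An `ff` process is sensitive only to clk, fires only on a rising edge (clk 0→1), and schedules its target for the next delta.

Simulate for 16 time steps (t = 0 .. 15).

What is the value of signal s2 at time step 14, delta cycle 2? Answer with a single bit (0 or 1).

t=0 Δ0: clk=0 s0=1 s1=1 s2=1
  Δ1: clk:0→1
  Δ2: s2:1→0
  Δ3: s0:1→0
  (3Δ to stable)
t=1 Δ0: clk=1 s0=0 s1=1 s2=0
  Δ1: clk:1→0
  (1Δ to stable)
t=2 Δ0: clk=0 s0=0 s1=1 s2=0
  Δ1: clk:0→1
  Δ2: s2:0→1
  Δ3: s0:0→1
  (3Δ to stable)
t=3 Δ0: clk=1 s0=1 s1=1 s2=1
  Δ1: clk:1→0
  (1Δ to stable)
t=4 Δ0: clk=0 s0=1 s1=1 s2=1
  Δ1: clk:0→1
  Δ2: s2:1→0
  Δ3: s0:1→0
  (3Δ to stable)
t=5 Δ0: clk=1 s0=0 s1=1 s2=0
  Δ1: clk:1→0
  (1Δ to stable)
t=6 Δ0: clk=0 s0=0 s1=1 s2=0
  Δ1: clk:0→1
  Δ2: s2:0→1
  Δ3: s0:0→1
  (3Δ to stable)
t=7 Δ0: clk=1 s0=1 s1=1 s2=1
  Δ1: clk:1→0
  (1Δ to stable)
t=8 Δ0: clk=0 s0=1 s1=1 s2=1
  Δ1: clk:0→1
  Δ2: s2:1→0
  Δ3: s0:1→0
  (3Δ to stable)
t=9 Δ0: clk=1 s0=0 s1=1 s2=0
  Δ1: clk:1→0
  (1Δ to stable)
t=10 Δ0: clk=0 s0=0 s1=1 s2=0
  Δ1: clk:0→1
  Δ2: s2:0→1
  Δ3: s0:0→1
  (3Δ to stable)
t=11 Δ0: clk=1 s0=1 s1=1 s2=1
  Δ1: clk:1→0
  (1Δ to stable)
t=12 Δ0: clk=0 s0=1 s1=1 s2=1
  Δ1: clk:0→1
  Δ2: s2:1→0
  Δ3: s0:1→0
  (3Δ to stable)
t=13 Δ0: clk=1 s0=0 s1=1 s2=0
  Δ1: clk:1→0
  (1Δ to stable)
t=14 Δ0: clk=0 s0=0 s1=1 s2=0
  Δ1: clk:0→1
  Δ2: s2:0→1
  Δ3: s0:0→1
  (3Δ to stable)
t=15 Δ0: clk=1 s0=1 s1=1 s2=1
  Δ1: clk:1→0
  (1Δ to stable)

1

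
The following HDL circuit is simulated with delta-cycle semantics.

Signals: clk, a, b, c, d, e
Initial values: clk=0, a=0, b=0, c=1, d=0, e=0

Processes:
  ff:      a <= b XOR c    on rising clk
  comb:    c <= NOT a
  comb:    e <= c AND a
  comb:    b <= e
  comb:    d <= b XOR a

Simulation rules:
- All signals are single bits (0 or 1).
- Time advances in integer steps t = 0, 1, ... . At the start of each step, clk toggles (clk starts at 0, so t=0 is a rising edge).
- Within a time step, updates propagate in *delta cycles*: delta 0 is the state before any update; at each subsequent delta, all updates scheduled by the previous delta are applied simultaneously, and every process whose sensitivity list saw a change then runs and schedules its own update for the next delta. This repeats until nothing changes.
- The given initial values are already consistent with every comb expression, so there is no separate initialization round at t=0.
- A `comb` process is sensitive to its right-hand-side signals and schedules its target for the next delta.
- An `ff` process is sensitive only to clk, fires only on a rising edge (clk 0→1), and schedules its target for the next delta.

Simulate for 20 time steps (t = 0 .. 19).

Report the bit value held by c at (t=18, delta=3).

1

[bits: b,clk,d,c,e,a]
t=0: Δ0=000100 Δ1=010100 Δ2=010101 Δ3=011011 Δ4=111001 Δ5=010001 Δ6=011001 | 6Δ
t=1: Δ0=011001 Δ1=001001 | 1Δ
t=2: Δ0=001001 Δ1=011001 Δ2=011000 Δ3=010100 | 3Δ
t=3: Δ0=010100 Δ1=000100 | 1Δ
t=4: Δ0=000100 Δ1=010100 Δ2=010101 Δ3=011011 Δ4=111001 Δ5=010001 Δ6=011001 | 6Δ
t=5: Δ0=011001 Δ1=001001 | 1Δ
t=6: Δ0=001001 Δ1=011001 Δ2=011000 Δ3=010100 | 3Δ
t=7: Δ0=010100 Δ1=000100 | 1Δ
t=8: Δ0=000100 Δ1=010100 Δ2=010101 Δ3=011011 Δ4=111001 Δ5=010001 Δ6=011001 | 6Δ
t=9: Δ0=011001 Δ1=001001 | 1Δ
t=10: Δ0=001001 Δ1=011001 Δ2=011000 Δ3=010100 | 3Δ
t=11: Δ0=010100 Δ1=000100 | 1Δ
t=12: Δ0=000100 Δ1=010100 Δ2=010101 Δ3=011011 Δ4=111001 Δ5=010001 Δ6=011001 | 6Δ
t=13: Δ0=011001 Δ1=001001 | 1Δ
t=14: Δ0=001001 Δ1=011001 Δ2=011000 Δ3=010100 | 3Δ
t=15: Δ0=010100 Δ1=000100 | 1Δ
t=16: Δ0=000100 Δ1=010100 Δ2=010101 Δ3=011011 Δ4=111001 Δ5=010001 Δ6=011001 | 6Δ
t=17: Δ0=011001 Δ1=001001 | 1Δ
t=18: Δ0=001001 Δ1=011001 Δ2=011000 Δ3=010100 | 3Δ
t=19: Δ0=010100 Δ1=000100 | 1Δ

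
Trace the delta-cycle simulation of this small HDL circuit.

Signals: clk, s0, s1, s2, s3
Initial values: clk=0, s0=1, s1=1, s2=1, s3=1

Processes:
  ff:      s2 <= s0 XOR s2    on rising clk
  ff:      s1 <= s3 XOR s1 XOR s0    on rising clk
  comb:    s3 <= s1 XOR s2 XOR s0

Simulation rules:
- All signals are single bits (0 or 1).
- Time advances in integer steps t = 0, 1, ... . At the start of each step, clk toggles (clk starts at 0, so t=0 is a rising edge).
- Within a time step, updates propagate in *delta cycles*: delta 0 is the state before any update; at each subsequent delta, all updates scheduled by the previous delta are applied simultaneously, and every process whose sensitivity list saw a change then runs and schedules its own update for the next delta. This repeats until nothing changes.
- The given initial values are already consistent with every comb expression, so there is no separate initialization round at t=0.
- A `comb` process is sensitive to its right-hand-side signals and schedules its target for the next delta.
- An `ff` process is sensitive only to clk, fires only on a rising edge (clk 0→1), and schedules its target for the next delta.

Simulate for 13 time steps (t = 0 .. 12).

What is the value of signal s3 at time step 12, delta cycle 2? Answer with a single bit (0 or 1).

t=0 Δ0: clk=0 s3=1 s1=1 s0=1 s2=1
  Δ1: clk:0→1
  Δ2: s2:1→0
  Δ3: s3:1→0
  (3Δ to stable)
t=1 Δ0: clk=1 s3=0 s1=1 s0=1 s2=0
  Δ1: clk:1→0
  (1Δ to stable)
t=2 Δ0: clk=0 s3=0 s1=1 s0=1 s2=0
  Δ1: clk:0→1
  Δ2: s1:1→0, s2:0→1
  (2Δ to stable)
t=3 Δ0: clk=1 s3=0 s1=0 s0=1 s2=1
  Δ1: clk:1→0
  (1Δ to stable)
t=4 Δ0: clk=0 s3=0 s1=0 s0=1 s2=1
  Δ1: clk:0→1
  Δ2: s1:0→1, s2:1→0
  (2Δ to stable)
t=5 Δ0: clk=1 s3=0 s1=1 s0=1 s2=0
  Δ1: clk:1→0
  (1Δ to stable)
t=6 Δ0: clk=0 s3=0 s1=1 s0=1 s2=0
  Δ1: clk:0→1
  Δ2: s1:1→0, s2:0→1
  (2Δ to stable)
t=7 Δ0: clk=1 s3=0 s1=0 s0=1 s2=1
  Δ1: clk:1→0
  (1Δ to stable)
t=8 Δ0: clk=0 s3=0 s1=0 s0=1 s2=1
  Δ1: clk:0→1
  Δ2: s1:0→1, s2:1→0
  (2Δ to stable)
t=9 Δ0: clk=1 s3=0 s1=1 s0=1 s2=0
  Δ1: clk:1→0
  (1Δ to stable)
t=10 Δ0: clk=0 s3=0 s1=1 s0=1 s2=0
  Δ1: clk:0→1
  Δ2: s1:1→0, s2:0→1
  (2Δ to stable)
t=11 Δ0: clk=1 s3=0 s1=0 s0=1 s2=1
  Δ1: clk:1→0
  (1Δ to stable)
t=12 Δ0: clk=0 s3=0 s1=0 s0=1 s2=1
  Δ1: clk:0→1
  Δ2: s1:0→1, s2:1→0
  (2Δ to stable)

0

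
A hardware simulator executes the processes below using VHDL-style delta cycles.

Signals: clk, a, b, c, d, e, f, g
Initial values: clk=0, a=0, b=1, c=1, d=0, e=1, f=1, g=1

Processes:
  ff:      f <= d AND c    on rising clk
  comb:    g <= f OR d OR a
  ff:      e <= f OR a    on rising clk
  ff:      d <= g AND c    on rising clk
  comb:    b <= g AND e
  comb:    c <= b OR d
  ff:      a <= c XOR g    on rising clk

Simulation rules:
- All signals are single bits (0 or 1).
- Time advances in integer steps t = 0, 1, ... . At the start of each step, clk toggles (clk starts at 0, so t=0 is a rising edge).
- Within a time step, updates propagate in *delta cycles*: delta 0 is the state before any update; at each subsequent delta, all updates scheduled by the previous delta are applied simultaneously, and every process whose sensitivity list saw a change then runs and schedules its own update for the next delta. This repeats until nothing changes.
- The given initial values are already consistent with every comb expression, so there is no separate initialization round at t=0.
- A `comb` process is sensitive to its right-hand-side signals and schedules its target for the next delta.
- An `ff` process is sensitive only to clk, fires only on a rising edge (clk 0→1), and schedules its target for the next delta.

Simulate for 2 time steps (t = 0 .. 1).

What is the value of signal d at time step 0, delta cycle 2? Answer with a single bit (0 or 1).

1

t=0 Δ0: g=1 b=1 c=1 clk=0 e=1 f=1 a=0 d=0
  Δ1: clk:0→1
  Δ2: f:1→0, d:0→1
  (2Δ to stable)
t=1 Δ0: g=1 b=1 c=1 clk=1 e=1 f=0 a=0 d=1
  Δ1: clk:1→0
  (1Δ to stable)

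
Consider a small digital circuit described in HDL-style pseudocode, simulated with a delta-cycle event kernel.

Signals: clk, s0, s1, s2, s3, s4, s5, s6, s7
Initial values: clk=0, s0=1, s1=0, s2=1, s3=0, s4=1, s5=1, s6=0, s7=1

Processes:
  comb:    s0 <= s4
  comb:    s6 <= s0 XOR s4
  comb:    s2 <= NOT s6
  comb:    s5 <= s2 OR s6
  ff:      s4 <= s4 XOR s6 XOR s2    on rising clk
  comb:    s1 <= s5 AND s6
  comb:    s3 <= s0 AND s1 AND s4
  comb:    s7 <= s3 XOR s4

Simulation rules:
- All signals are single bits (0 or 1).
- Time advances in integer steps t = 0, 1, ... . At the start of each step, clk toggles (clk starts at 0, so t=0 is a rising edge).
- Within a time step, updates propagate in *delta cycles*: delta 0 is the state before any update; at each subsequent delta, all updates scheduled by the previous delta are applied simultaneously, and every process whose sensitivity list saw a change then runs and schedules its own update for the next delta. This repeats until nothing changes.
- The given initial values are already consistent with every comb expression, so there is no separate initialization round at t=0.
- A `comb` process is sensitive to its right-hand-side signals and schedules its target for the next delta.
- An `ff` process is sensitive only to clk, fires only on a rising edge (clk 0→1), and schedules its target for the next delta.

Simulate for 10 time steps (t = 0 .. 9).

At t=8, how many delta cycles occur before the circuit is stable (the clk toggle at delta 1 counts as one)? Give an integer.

[bits: s3,clk,s7,s2,s6,s1,s5,s0,s4]
t=0: Δ0=001100111 Δ1=011100111 Δ2=011100110 Δ3=010110100 Δ4=010001100 Δ5=010100000 Δ6=010100100 | 6Δ
t=1: Δ0=010100100 Δ1=000100100 | 1Δ
t=2: Δ0=000100100 Δ1=010100100 Δ2=010100101 Δ3=011110111 Δ4=011001111 Δ5=111100011 Δ6=010100111 Δ7=011100111 | 7Δ
t=3: Δ0=011100111 Δ1=001100111 | 1Δ
t=4: Δ0=001100111 Δ1=011100111 Δ2=011100110 Δ3=010110100 Δ4=010001100 Δ5=010100000 Δ6=010100100 | 6Δ
t=5: Δ0=010100100 Δ1=000100100 | 1Δ
t=6: Δ0=000100100 Δ1=010100100 Δ2=010100101 Δ3=011110111 Δ4=011001111 Δ5=111100011 Δ6=010100111 Δ7=011100111 | 7Δ
t=7: Δ0=011100111 Δ1=001100111 | 1Δ
t=8: Δ0=001100111 Δ1=011100111 Δ2=011100110 Δ3=010110100 Δ4=010001100 Δ5=010100000 Δ6=010100100 | 6Δ
t=9: Δ0=010100100 Δ1=000100100 | 1Δ

6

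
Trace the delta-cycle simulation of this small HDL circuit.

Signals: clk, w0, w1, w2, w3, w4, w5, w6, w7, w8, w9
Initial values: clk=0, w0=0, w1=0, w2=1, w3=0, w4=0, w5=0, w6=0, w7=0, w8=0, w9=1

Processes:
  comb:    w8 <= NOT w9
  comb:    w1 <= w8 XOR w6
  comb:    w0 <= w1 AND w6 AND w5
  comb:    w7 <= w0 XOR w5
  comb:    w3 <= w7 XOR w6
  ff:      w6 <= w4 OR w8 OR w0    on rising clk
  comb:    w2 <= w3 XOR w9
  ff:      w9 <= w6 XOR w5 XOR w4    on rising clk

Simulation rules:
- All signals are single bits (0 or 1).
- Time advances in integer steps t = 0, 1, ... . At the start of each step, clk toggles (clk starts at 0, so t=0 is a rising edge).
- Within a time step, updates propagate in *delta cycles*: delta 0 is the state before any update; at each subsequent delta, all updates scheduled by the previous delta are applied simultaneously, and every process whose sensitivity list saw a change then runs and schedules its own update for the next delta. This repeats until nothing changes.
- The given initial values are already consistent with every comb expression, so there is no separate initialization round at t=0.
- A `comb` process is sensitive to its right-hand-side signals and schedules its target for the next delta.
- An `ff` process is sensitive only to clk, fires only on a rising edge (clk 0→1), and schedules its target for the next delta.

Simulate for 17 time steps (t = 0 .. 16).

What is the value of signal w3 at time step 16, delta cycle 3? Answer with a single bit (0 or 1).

0

t0.Δ0 w9=1 w4=0 w0=0 clk=0 w7=0 w5=0 w3=0 w6=0 w8=0 w2=1 w1=0
t0.Δ1 w9=1 w4=0 w0=0 clk=1 w7=0 w5=0 w3=0 w6=0 w8=0 w2=1 w1=0
t0.Δ2 w9=0 w4=0 w0=0 clk=1 w7=0 w5=0 w3=0 w6=0 w8=0 w2=1 w1=0
t0.Δ3 w9=0 w4=0 w0=0 clk=1 w7=0 w5=0 w3=0 w6=0 w8=1 w2=0 w1=0
t0.Δ4 w9=0 w4=0 w0=0 clk=1 w7=0 w5=0 w3=0 w6=0 w8=1 w2=0 w1=1
t1.Δ0 w9=0 w4=0 w0=0 clk=1 w7=0 w5=0 w3=0 w6=0 w8=1 w2=0 w1=1
t1.Δ1 w9=0 w4=0 w0=0 clk=0 w7=0 w5=0 w3=0 w6=0 w8=1 w2=0 w1=1
t2.Δ0 w9=0 w4=0 w0=0 clk=0 w7=0 w5=0 w3=0 w6=0 w8=1 w2=0 w1=1
t2.Δ1 w9=0 w4=0 w0=0 clk=1 w7=0 w5=0 w3=0 w6=0 w8=1 w2=0 w1=1
t2.Δ2 w9=0 w4=0 w0=0 clk=1 w7=0 w5=0 w3=0 w6=1 w8=1 w2=0 w1=1
t2.Δ3 w9=0 w4=0 w0=0 clk=1 w7=0 w5=0 w3=1 w6=1 w8=1 w2=0 w1=0
t2.Δ4 w9=0 w4=0 w0=0 clk=1 w7=0 w5=0 w3=1 w6=1 w8=1 w2=1 w1=0
t3.Δ0 w9=0 w4=0 w0=0 clk=1 w7=0 w5=0 w3=1 w6=1 w8=1 w2=1 w1=0
t3.Δ1 w9=0 w4=0 w0=0 clk=0 w7=0 w5=0 w3=1 w6=1 w8=1 w2=1 w1=0
t4.Δ0 w9=0 w4=0 w0=0 clk=0 w7=0 w5=0 w3=1 w6=1 w8=1 w2=1 w1=0
t4.Δ1 w9=0 w4=0 w0=0 clk=1 w7=0 w5=0 w3=1 w6=1 w8=1 w2=1 w1=0
t4.Δ2 w9=1 w4=0 w0=0 clk=1 w7=0 w5=0 w3=1 w6=1 w8=1 w2=1 w1=0
t4.Δ3 w9=1 w4=0 w0=0 clk=1 w7=0 w5=0 w3=1 w6=1 w8=0 w2=0 w1=0
t4.Δ4 w9=1 w4=0 w0=0 clk=1 w7=0 w5=0 w3=1 w6=1 w8=0 w2=0 w1=1
t5.Δ0 w9=1 w4=0 w0=0 clk=1 w7=0 w5=0 w3=1 w6=1 w8=0 w2=0 w1=1
t5.Δ1 w9=1 w4=0 w0=0 clk=0 w7=0 w5=0 w3=1 w6=1 w8=0 w2=0 w1=1
t6.Δ0 w9=1 w4=0 w0=0 clk=0 w7=0 w5=0 w3=1 w6=1 w8=0 w2=0 w1=1
t6.Δ1 w9=1 w4=0 w0=0 clk=1 w7=0 w5=0 w3=1 w6=1 w8=0 w2=0 w1=1
t6.Δ2 w9=1 w4=0 w0=0 clk=1 w7=0 w5=0 w3=1 w6=0 w8=0 w2=0 w1=1
t6.Δ3 w9=1 w4=0 w0=0 clk=1 w7=0 w5=0 w3=0 w6=0 w8=0 w2=0 w1=0
t6.Δ4 w9=1 w4=0 w0=0 clk=1 w7=0 w5=0 w3=0 w6=0 w8=0 w2=1 w1=0
t7.Δ0 w9=1 w4=0 w0=0 clk=1 w7=0 w5=0 w3=0 w6=0 w8=0 w2=1 w1=0
t7.Δ1 w9=1 w4=0 w0=0 clk=0 w7=0 w5=0 w3=0 w6=0 w8=0 w2=1 w1=0
t8.Δ0 w9=1 w4=0 w0=0 clk=0 w7=0 w5=0 w3=0 w6=0 w8=0 w2=1 w1=0
t8.Δ1 w9=1 w4=0 w0=0 clk=1 w7=0 w5=0 w3=0 w6=0 w8=0 w2=1 w1=0
t8.Δ2 w9=0 w4=0 w0=0 clk=1 w7=0 w5=0 w3=0 w6=0 w8=0 w2=1 w1=0
t8.Δ3 w9=0 w4=0 w0=0 clk=1 w7=0 w5=0 w3=0 w6=0 w8=1 w2=0 w1=0
t8.Δ4 w9=0 w4=0 w0=0 clk=1 w7=0 w5=0 w3=0 w6=0 w8=1 w2=0 w1=1
t9.Δ0 w9=0 w4=0 w0=0 clk=1 w7=0 w5=0 w3=0 w6=0 w8=1 w2=0 w1=1
t9.Δ1 w9=0 w4=0 w0=0 clk=0 w7=0 w5=0 w3=0 w6=0 w8=1 w2=0 w1=1
t10.Δ0 w9=0 w4=0 w0=0 clk=0 w7=0 w5=0 w3=0 w6=0 w8=1 w2=0 w1=1
t10.Δ1 w9=0 w4=0 w0=0 clk=1 w7=0 w5=0 w3=0 w6=0 w8=1 w2=0 w1=1
t10.Δ2 w9=0 w4=0 w0=0 clk=1 w7=0 w5=0 w3=0 w6=1 w8=1 w2=0 w1=1
t10.Δ3 w9=0 w4=0 w0=0 clk=1 w7=0 w5=0 w3=1 w6=1 w8=1 w2=0 w1=0
t10.Δ4 w9=0 w4=0 w0=0 clk=1 w7=0 w5=0 w3=1 w6=1 w8=1 w2=1 w1=0
t11.Δ0 w9=0 w4=0 w0=0 clk=1 w7=0 w5=0 w3=1 w6=1 w8=1 w2=1 w1=0
t11.Δ1 w9=0 w4=0 w0=0 clk=0 w7=0 w5=0 w3=1 w6=1 w8=1 w2=1 w1=0
t12.Δ0 w9=0 w4=0 w0=0 clk=0 w7=0 w5=0 w3=1 w6=1 w8=1 w2=1 w1=0
t12.Δ1 w9=0 w4=0 w0=0 clk=1 w7=0 w5=0 w3=1 w6=1 w8=1 w2=1 w1=0
t12.Δ2 w9=1 w4=0 w0=0 clk=1 w7=0 w5=0 w3=1 w6=1 w8=1 w2=1 w1=0
t12.Δ3 w9=1 w4=0 w0=0 clk=1 w7=0 w5=0 w3=1 w6=1 w8=0 w2=0 w1=0
t12.Δ4 w9=1 w4=0 w0=0 clk=1 w7=0 w5=0 w3=1 w6=1 w8=0 w2=0 w1=1
t13.Δ0 w9=1 w4=0 w0=0 clk=1 w7=0 w5=0 w3=1 w6=1 w8=0 w2=0 w1=1
t13.Δ1 w9=1 w4=0 w0=0 clk=0 w7=0 w5=0 w3=1 w6=1 w8=0 w2=0 w1=1
t14.Δ0 w9=1 w4=0 w0=0 clk=0 w7=0 w5=0 w3=1 w6=1 w8=0 w2=0 w1=1
t14.Δ1 w9=1 w4=0 w0=0 clk=1 w7=0 w5=0 w3=1 w6=1 w8=0 w2=0 w1=1
t14.Δ2 w9=1 w4=0 w0=0 clk=1 w7=0 w5=0 w3=1 w6=0 w8=0 w2=0 w1=1
t14.Δ3 w9=1 w4=0 w0=0 clk=1 w7=0 w5=0 w3=0 w6=0 w8=0 w2=0 w1=0
t14.Δ4 w9=1 w4=0 w0=0 clk=1 w7=0 w5=0 w3=0 w6=0 w8=0 w2=1 w1=0
t15.Δ0 w9=1 w4=0 w0=0 clk=1 w7=0 w5=0 w3=0 w6=0 w8=0 w2=1 w1=0
t15.Δ1 w9=1 w4=0 w0=0 clk=0 w7=0 w5=0 w3=0 w6=0 w8=0 w2=1 w1=0
t16.Δ0 w9=1 w4=0 w0=0 clk=0 w7=0 w5=0 w3=0 w6=0 w8=0 w2=1 w1=0
t16.Δ1 w9=1 w4=0 w0=0 clk=1 w7=0 w5=0 w3=0 w6=0 w8=0 w2=1 w1=0
t16.Δ2 w9=0 w4=0 w0=0 clk=1 w7=0 w5=0 w3=0 w6=0 w8=0 w2=1 w1=0
t16.Δ3 w9=0 w4=0 w0=0 clk=1 w7=0 w5=0 w3=0 w6=0 w8=1 w2=0 w1=0
t16.Δ4 w9=0 w4=0 w0=0 clk=1 w7=0 w5=0 w3=0 w6=0 w8=1 w2=0 w1=1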